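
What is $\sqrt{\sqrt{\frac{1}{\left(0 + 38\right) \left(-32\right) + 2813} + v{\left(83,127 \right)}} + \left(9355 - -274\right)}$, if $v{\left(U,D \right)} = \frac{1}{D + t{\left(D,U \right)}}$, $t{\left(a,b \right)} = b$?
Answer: $\frac{\sqrt{1083002872310100 + 335370 \sqrt{606013590}}}{335370} \approx 98.128$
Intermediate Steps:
$v{\left(U,D \right)} = \frac{1}{D + U}$
$\sqrt{\sqrt{\frac{1}{\left(0 + 38\right) \left(-32\right) + 2813} + v{\left(83,127 \right)}} + \left(9355 - -274\right)} = \sqrt{\sqrt{\frac{1}{\left(0 + 38\right) \left(-32\right) + 2813} + \frac{1}{127 + 83}} + \left(9355 - -274\right)} = \sqrt{\sqrt{\frac{1}{38 \left(-32\right) + 2813} + \frac{1}{210}} + \left(9355 + 274\right)} = \sqrt{\sqrt{\frac{1}{-1216 + 2813} + \frac{1}{210}} + 9629} = \sqrt{\sqrt{\frac{1}{1597} + \frac{1}{210}} + 9629} = \sqrt{\sqrt{\frac{1807}{335370}} + 9629} = \sqrt{\frac{\sqrt{606013590}}{335370} + 9629} = \sqrt{9629 + \frac{\sqrt{606013590}}{335370}}$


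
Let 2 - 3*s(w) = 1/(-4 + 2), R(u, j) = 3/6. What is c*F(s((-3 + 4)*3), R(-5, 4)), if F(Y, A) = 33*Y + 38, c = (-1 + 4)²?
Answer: 1179/2 ≈ 589.50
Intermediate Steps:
R(u, j) = ½ (R(u, j) = 3*(⅙) = ½)
s(w) = ⅚ (s(w) = ⅔ - 1/(3*(-4 + 2)) = ⅔ - ⅓/(-2) = ⅔ - ⅓*(-½) = ⅔ + ⅙ = ⅚)
c = 9 (c = 3² = 9)
F(Y, A) = 38 + 33*Y
c*F(s((-3 + 4)*3), R(-5, 4)) = 9*(38 + 33*(⅚)) = 9*(38 + 55/2) = 9*(131/2) = 1179/2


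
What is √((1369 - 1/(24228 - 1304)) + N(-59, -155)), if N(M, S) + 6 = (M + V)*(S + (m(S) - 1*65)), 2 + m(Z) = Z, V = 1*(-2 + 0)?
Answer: √3200354530109/11462 ≈ 156.08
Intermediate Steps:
V = -2 (V = 1*(-2) = -2)
m(Z) = -2 + Z
N(M, S) = -6 + (-67 + 2*S)*(-2 + M) (N(M, S) = -6 + (M - 2)*(S + ((-2 + S) - 1*65)) = -6 + (-2 + M)*(S + ((-2 + S) - 65)) = -6 + (-2 + M)*(S + (-67 + S)) = -6 + (-2 + M)*(-67 + 2*S) = -6 + (-67 + 2*S)*(-2 + M))
√((1369 - 1/(24228 - 1304)) + N(-59, -155)) = √((1369 - 1/(24228 - 1304)) + (128 - 67*(-59) - 4*(-155) + 2*(-59)*(-155))) = √((1369 - 1/22924) + (128 + 3953 + 620 + 18290)) = √((1369 - 1*1/22924) + 22991) = √((1369 - 1/22924) + 22991) = √(31382955/22924 + 22991) = √(558428639/22924) = √3200354530109/11462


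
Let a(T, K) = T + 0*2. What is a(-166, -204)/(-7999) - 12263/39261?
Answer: -91574411/314048739 ≈ -0.29159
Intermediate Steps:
a(T, K) = T (a(T, K) = T + 0 = T)
a(-166, -204)/(-7999) - 12263/39261 = -166/(-7999) - 12263/39261 = -166*(-1/7999) - 12263*1/39261 = 166/7999 - 12263/39261 = -91574411/314048739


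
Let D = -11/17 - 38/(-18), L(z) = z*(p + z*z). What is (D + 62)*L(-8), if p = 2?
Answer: -1708960/51 ≈ -33509.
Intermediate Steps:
L(z) = z*(2 + z**2) (L(z) = z*(2 + z*z) = z*(2 + z**2))
D = 224/153 (D = -11*1/17 - 38*(-1/18) = -11/17 + 19/9 = 224/153 ≈ 1.4641)
(D + 62)*L(-8) = (224/153 + 62)*(-8*(2 + (-8)**2)) = 9710*(-8*(2 + 64))/153 = 9710*(-8*66)/153 = (9710/153)*(-528) = -1708960/51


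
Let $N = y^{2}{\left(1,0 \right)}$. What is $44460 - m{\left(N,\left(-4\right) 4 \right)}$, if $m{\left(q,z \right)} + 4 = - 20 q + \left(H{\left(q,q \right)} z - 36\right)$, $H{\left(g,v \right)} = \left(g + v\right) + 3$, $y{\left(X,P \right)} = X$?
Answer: $44600$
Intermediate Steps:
$H{\left(g,v \right)} = 3 + g + v$
$N = 1$ ($N = 1^{2} = 1$)
$m{\left(q,z \right)} = -40 - 20 q + z \left(3 + 2 q\right)$ ($m{\left(q,z \right)} = -4 - \left(36 + 20 q - \left(3 + q + q\right) z\right) = -4 - \left(36 + 20 q - \left(3 + 2 q\right) z\right) = -4 - \left(36 + 20 q - z \left(3 + 2 q\right)\right) = -40 - 20 q + z \left(3 + 2 q\right)$)
$44460 - m{\left(N,\left(-4\right) 4 \right)} = 44460 - \left(-40 - 20 + \left(-4\right) 4 \left(3 + 2 \cdot 1\right)\right) = 44460 - \left(-40 - 20 - 16 \left(3 + 2\right)\right) = 44460 - \left(-40 - 20 - 80\right) = 44460 - -140 = 44460 + 140 = 44600$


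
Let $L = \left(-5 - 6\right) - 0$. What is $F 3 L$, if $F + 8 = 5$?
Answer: $99$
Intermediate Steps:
$F = -3$ ($F = -8 + 5 = -3$)
$L = -11$ ($L = \left(-5 - 6\right) + 0 = -11 + 0 = -11$)
$F 3 L = \left(-3\right) 3 \left(-11\right) = \left(-9\right) \left(-11\right) = 99$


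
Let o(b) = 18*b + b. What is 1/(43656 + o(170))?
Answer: 1/46886 ≈ 2.1328e-5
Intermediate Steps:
o(b) = 19*b
1/(43656 + o(170)) = 1/(43656 + 19*170) = 1/(43656 + 3230) = 1/46886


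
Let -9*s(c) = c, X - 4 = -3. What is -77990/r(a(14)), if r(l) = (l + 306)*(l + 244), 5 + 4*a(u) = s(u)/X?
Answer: -20215008/19119965 ≈ -1.0573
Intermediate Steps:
X = 1 (X = 4 - 3 = 1)
s(c) = -c/9
a(u) = -5/4 - u/36 (a(u) = -5/4 + (-u/9/1)/4 = -5/4 + (-u/9*1)/4 = -5/4 + (-u/9)/4 = -5/4 - u/36)
r(l) = (244 + l)*(306 + l) (r(l) = (306 + l)*(244 + l) = (244 + l)*(306 + l))
-77990/r(a(14)) = -77990/(74664 + (-5/4 - 1/36*14)² + 550*(-5/4 - 1/36*14)) = -77990/(74664 + (-5/4 - 7/18)² + 550*(-5/4 - 7/18)) = -77990/(74664 + (-59/36)² + 550*(-59/36)) = -77990/(74664 + 3481/1296 - 16225/18) = -77990/95599825/1296 = -77990*1296/95599825 = -20215008/19119965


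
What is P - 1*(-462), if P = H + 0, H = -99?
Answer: 363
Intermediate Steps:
P = -99 (P = -99 + 0 = -99)
P - 1*(-462) = -99 - 1*(-462) = -99 + 462 = 363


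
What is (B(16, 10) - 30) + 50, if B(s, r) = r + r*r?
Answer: 130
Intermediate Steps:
B(s, r) = r + r²
(B(16, 10) - 30) + 50 = (10*(1 + 10) - 30) + 50 = (10*11 - 30) + 50 = (110 - 30) + 50 = 80 + 50 = 130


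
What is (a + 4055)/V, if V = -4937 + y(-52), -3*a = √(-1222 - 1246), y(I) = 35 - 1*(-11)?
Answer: -4055/4891 + 2*I*√617/14673 ≈ -0.82907 + 0.0033857*I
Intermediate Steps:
y(I) = 46 (y(I) = 35 + 11 = 46)
a = -2*I*√617/3 (a = -√(-1222 - 1246)/3 = -2*I*√617/3 ≈ -16.56*I)
V = -4891 (V = -4937 + 46 = -4891)
(a + 4055)/V = (-2*I*√617/3 + 4055)/(-4891) = (4055 - 2*I*√617/3)*(-1/4891) = -4055/4891 + 2*I*√617/14673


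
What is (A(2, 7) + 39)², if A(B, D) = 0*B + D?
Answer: 2116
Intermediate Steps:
A(B, D) = D (A(B, D) = 0 + D = D)
(A(2, 7) + 39)² = (7 + 39)² = 46² = 2116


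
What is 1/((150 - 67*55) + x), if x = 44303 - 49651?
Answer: -1/8883 ≈ -0.00011257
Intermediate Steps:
x = -5348
1/((150 - 67*55) + x) = 1/((150 - 67*55) - 5348) = 1/((150 - 3685) - 5348) = 1/(-3535 - 5348) = 1/(-8883) = -1/8883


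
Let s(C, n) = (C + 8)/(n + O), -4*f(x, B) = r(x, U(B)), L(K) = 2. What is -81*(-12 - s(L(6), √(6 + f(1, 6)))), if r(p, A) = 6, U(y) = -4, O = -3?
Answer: 432 - 270*√2 ≈ 50.162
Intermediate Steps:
f(x, B) = -3/2 (f(x, B) = -¼*6 = -3/2)
s(C, n) = (8 + C)/(-3 + n) (s(C, n) = (C + 8)/(n - 3) = (8 + C)/(-3 + n))
-81*(-12 - s(L(6), √(6 + f(1, 6)))) = -81*(-12 - (8 + 2)/(-3 + √(6 - 3/2))) = -81*(-12 - 10/(-3 + √(9/2))) = -81*(-12 - 10/(-3 + 3*√2/2)) = 972 + 810/(-3 + 3*√2/2)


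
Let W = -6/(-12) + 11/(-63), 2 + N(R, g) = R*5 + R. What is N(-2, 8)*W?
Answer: -41/9 ≈ -4.5556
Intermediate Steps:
N(R, g) = -2 + 6*R (N(R, g) = -2 + (R*5 + R) = -2 + (5*R + R) = -2 + 6*R)
W = 41/126 (W = -6*(-1/12) + 11*(-1/63) = ½ - 11/63 = 41/126 ≈ 0.32540)
N(-2, 8)*W = (-2 + 6*(-2))*(41/126) = (-2 - 12)*(41/126) = -14*41/126 = -41/9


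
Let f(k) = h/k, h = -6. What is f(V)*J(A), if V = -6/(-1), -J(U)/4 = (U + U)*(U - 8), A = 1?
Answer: -56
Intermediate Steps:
J(U) = -8*U*(-8 + U) (J(U) = -4*(U + U)*(U - 8) = -4*2*U*(-8 + U) = -8*U*(-8 + U))
V = 6 (V = -6*(-1) = 6)
f(k) = -6/k
f(V)*J(A) = (-6/6)*(8*1*(8 - 1*1)) = (-6*⅙)*(8*1*(8 - 1)) = -8*7 = -1*56 = -56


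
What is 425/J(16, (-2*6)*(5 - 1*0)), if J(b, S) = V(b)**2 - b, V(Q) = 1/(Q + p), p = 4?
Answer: -170000/6399 ≈ -26.567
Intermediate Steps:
V(Q) = 1/(4 + Q) (V(Q) = 1/(Q + 4) = 1/(4 + Q))
J(b, S) = (4 + b)**(-2) - b (J(b, S) = (1/(4 + b))**2 - b = (4 + b)**(-2) - b)
425/J(16, (-2*6)*(5 - 1*0)) = 425/((4 + 16)**(-2) - 1*16) = 425/(20**(-2) - 16) = 425/(1/400 - 16) = 425/(-6399/400) = 425*(-400/6399) = -170000/6399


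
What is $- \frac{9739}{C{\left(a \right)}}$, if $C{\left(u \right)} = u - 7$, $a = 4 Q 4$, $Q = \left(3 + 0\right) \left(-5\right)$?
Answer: $\frac{9739}{247} \approx 39.429$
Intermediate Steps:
$Q = -15$ ($Q = 3 \left(-5\right) = -15$)
$a = -240$ ($a = 4 \left(-15\right) 4 = \left(-60\right) 4 = -240$)
$C{\left(u \right)} = -7 + u$ ($C{\left(u \right)} = u - 7 = -7 + u$)
$- \frac{9739}{C{\left(a \right)}} = - \frac{9739}{-7 - 240} = - \frac{9739}{-247} = \left(-9739\right) \left(- \frac{1}{247}\right) = \frac{9739}{247}$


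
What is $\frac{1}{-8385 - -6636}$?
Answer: $- \frac{1}{1749} \approx -0.00057176$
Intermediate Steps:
$\frac{1}{-8385 - -6636} = \frac{1}{-8385 + 6636} = \frac{1}{-1749} = - \frac{1}{1749}$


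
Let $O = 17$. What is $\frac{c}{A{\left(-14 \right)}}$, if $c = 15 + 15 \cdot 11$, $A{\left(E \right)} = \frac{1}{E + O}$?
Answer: $540$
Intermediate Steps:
$A{\left(E \right)} = \frac{1}{17 + E}$ ($A{\left(E \right)} = \frac{1}{E + 17} = \frac{1}{17 + E}$)
$c = 180$ ($c = 15 + 165 = 180$)
$\frac{c}{A{\left(-14 \right)}} = \frac{180}{\frac{1}{17 - 14}} = \frac{180}{\frac{1}{3}} = 180 \frac{1}{\frac{1}{3}} = 180 \cdot 3 = 540$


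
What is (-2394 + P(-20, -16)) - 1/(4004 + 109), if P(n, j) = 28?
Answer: -9731359/4113 ≈ -2366.0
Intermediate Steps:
(-2394 + P(-20, -16)) - 1/(4004 + 109) = (-2394 + 28) - 1/(4004 + 109) = -2366 - 1/4113 = -9731359/4113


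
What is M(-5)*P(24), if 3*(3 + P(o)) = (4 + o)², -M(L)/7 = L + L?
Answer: 54250/3 ≈ 18083.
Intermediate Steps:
M(L) = -14*L (M(L) = -7*(L + L) = -14*L)
P(o) = -3 + (4 + o)²/3
M(-5)*P(24) = (-14*(-5))*(-3 + (4 + 24)²/3) = 70*(-3 + (⅓)*28²) = 70*(-3 + (⅓)*784) = 70*(-3 + 784/3) = 70*(775/3) = 54250/3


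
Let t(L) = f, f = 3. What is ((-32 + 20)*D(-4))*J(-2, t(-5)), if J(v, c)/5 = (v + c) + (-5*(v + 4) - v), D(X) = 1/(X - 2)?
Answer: -70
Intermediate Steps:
D(X) = 1/(-2 + X)
t(L) = 3
J(v, c) = -100 - 25*v + 5*c (J(v, c) = 5*((v + c) + (-5*(v + 4) - v)) = 5*((c + v) + (-5*(4 + v) - v)) = 5*((c + v) + ((-20 - 5*v) - v)) = 5*((c + v) + (-20 - 6*v)) = 5*(-20 + c - 5*v) = -100 - 25*v + 5*c)
((-32 + 20)*D(-4))*J(-2, t(-5)) = ((-32 + 20)/(-2 - 4))*(-100 - 25*(-2) + 5*3) = (-12/(-6))*(-100 + 50 + 15) = -12*(-1/6)*(-35) = 2*(-35) = -70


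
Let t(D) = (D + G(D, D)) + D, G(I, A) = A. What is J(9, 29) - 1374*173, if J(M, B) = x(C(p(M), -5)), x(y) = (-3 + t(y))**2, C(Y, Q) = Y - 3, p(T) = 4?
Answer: -237702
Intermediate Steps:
t(D) = 3*D (t(D) = (D + D) + D = 2*D + D = 3*D)
C(Y, Q) = -3 + Y
x(y) = (-3 + 3*y)**2
J(M, B) = 0 (J(M, B) = 9*(-1 + (-3 + 4))**2 = 9*(-1 + 1)**2 = 9*0**2 = 9*0 = 0)
J(9, 29) - 1374*173 = 0 - 1374*173 = 0 - 237702 = -237702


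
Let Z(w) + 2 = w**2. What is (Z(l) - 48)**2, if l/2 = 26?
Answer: 7043716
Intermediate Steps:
l = 52 (l = 2*26 = 52)
Z(w) = -2 + w**2
(Z(l) - 48)**2 = ((-2 + 52**2) - 48)**2 = ((-2 + 2704) - 48)**2 = (2702 - 48)**2 = 2654**2 = 7043716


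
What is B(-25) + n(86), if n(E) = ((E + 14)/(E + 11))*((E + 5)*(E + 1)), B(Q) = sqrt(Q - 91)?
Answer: 791700/97 + 2*I*sqrt(29) ≈ 8161.9 + 10.77*I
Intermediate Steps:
B(Q) = sqrt(-91 + Q)
n(E) = (1 + E)*(5 + E)*(14 + E)/(11 + E) (n(E) = ((14 + E)/(11 + E))*((5 + E)*(1 + E)) = ((14 + E)/(11 + E))*((1 + E)*(5 + E)) = (1 + E)*(5 + E)*(14 + E)/(11 + E))
B(-25) + n(86) = sqrt(-91 - 25) + (70 + 86**3 + 20*86**2 + 89*86)/(11 + 86) = sqrt(-116) + (70 + 636056 + 20*7396 + 7654)/97 = 2*I*sqrt(29) + (70 + 636056 + 147920 + 7654)/97 = 2*I*sqrt(29) + (1/97)*791700 = 2*I*sqrt(29) + 791700/97 = 791700/97 + 2*I*sqrt(29)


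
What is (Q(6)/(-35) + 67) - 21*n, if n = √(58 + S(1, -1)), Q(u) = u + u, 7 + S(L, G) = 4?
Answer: 2333/35 - 21*√55 ≈ -89.083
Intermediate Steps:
S(L, G) = -3 (S(L, G) = -7 + 4 = -3)
Q(u) = 2*u
n = √55 (n = √(58 - 3) = √55 ≈ 7.4162)
(Q(6)/(-35) + 67) - 21*n = ((2*6)/(-35) + 67) - 21*√55 = (12*(-1/35) + 67) - 21*√55 = (-12/35 + 67) - 21*√55 = 2333/35 - 21*√55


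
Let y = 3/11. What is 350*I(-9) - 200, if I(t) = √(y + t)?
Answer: -200 + 1400*I*√66/11 ≈ -200.0 + 1034.0*I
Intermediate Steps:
y = 3/11 (y = 3*(1/11) = 3/11 ≈ 0.27273)
I(t) = √(3/11 + t)
350*I(-9) - 200 = 350*(√(33 + 121*(-9))/11) - 200 = 350*(√(33 - 1089)/11) - 200 = 350*(√(-1056)/11) - 200 = 350*((4*I*√66)/11) - 200 = 350*(4*I*√66/11) - 200 = 1400*I*√66/11 - 200 = -200 + 1400*I*√66/11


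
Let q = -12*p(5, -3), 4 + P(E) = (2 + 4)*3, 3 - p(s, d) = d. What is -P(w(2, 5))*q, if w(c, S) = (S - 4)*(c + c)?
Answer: 1008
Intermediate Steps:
p(s, d) = 3 - d
w(c, S) = 2*c*(-4 + S) (w(c, S) = (-4 + S)*(2*c) = 2*c*(-4 + S))
P(E) = 14 (P(E) = -4 + (2 + 4)*3 = -4 + 6*3 = -4 + 18 = 14)
q = -72 (q = -12*(3 - 1*(-3)) = -12*(3 + 3) = -12*6 = -72)
-P(w(2, 5))*q = -14*(-72) = -1*(-1008) = 1008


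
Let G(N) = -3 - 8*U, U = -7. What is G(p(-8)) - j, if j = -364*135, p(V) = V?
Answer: 49193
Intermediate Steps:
j = -49140
G(N) = 53 (G(N) = -3 - 8*(-7) = -3 + 56 = 53)
G(p(-8)) - j = 53 - 1*(-49140) = 53 + 49140 = 49193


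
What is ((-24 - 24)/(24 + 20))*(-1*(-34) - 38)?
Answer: 48/11 ≈ 4.3636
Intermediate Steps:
((-24 - 24)/(24 + 20))*(-1*(-34) - 38) = (-48/44)*(34 - 38) = -48*1/44*(-4) = -12/11*(-4) = 48/11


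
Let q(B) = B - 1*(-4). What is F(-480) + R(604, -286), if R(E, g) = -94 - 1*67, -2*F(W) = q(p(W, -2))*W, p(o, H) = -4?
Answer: -161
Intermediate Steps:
q(B) = 4 + B (q(B) = B + 4 = 4 + B)
F(W) = 0 (F(W) = -(4 - 4)*W/2 = -0*W = -½*0 = 0)
R(E, g) = -161 (R(E, g) = -94 - 67 = -161)
F(-480) + R(604, -286) = 0 - 161 = -161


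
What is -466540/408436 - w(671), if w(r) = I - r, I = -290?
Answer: 98010114/102109 ≈ 959.86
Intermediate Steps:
w(r) = -290 - r
-466540/408436 - w(671) = -466540/408436 - (-290 - 1*671) = -466540*1/408436 - (-290 - 671) = -116635/102109 - 1*(-961) = -116635/102109 + 961 = 98010114/102109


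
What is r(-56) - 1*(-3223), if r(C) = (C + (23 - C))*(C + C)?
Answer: 647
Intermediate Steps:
r(C) = 46*C (r(C) = 23*(2*C) = 46*C)
r(-56) - 1*(-3223) = 46*(-56) - 1*(-3223) = -2576 + 3223 = 647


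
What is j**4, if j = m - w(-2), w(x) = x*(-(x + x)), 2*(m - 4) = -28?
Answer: 16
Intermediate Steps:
m = -10 (m = 4 + (1/2)*(-28) = 4 - 14 = -10)
w(x) = -2*x**2 (w(x) = x*(-2*x) = -2*x**2)
j = -2 (j = -10 - (-2)*(-2)**2 = -10 - (-2)*4 = -10 - 1*(-8) = -10 + 8 = -2)
j**4 = (-2)**4 = 16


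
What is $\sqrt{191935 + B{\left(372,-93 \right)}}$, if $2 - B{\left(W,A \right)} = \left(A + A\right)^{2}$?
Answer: $\sqrt{157341} \approx 396.66$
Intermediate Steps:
$B{\left(W,A \right)} = 2 - 4 A^{2}$ ($B{\left(W,A \right)} = 2 - \left(A + A\right)^{2} = 2 - \left(2 A\right)^{2} = 2 - 4 A^{2}$)
$\sqrt{191935 + B{\left(372,-93 \right)}} = \sqrt{191935 + \left(2 - 4 \left(-93\right)^{2}\right)} = \sqrt{191935 + \left(2 - 34596\right)} = \sqrt{191935 - 34594} = \sqrt{157341}$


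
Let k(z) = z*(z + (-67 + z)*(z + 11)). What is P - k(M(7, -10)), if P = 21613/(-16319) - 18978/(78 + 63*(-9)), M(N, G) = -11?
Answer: -222148562/2659997 ≈ -83.515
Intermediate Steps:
k(z) = z*(z + (-67 + z)*(11 + z))
P = 99711075/2659997 (P = 21613*(-1/16319) - 18978/(78 - 567) = -21613/16319 - 18978/(-489) = -21613/16319 - 18978*(-1/489) = -21613/16319 + 6326/163 = 99711075/2659997 ≈ 37.485)
P - k(M(7, -10)) = 99711075/2659997 - (-11)*(-737 + (-11)² - 55*(-11)) = 99711075/2659997 - (-11)*(-737 + 121 + 605) = 99711075/2659997 - (-11)*(-11) = 99711075/2659997 - 1*121 = 99711075/2659997 - 121 = -222148562/2659997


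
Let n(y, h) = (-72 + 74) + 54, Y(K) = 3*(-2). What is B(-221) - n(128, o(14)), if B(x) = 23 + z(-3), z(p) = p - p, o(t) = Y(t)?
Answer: -33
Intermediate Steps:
Y(K) = -6
o(t) = -6
z(p) = 0
n(y, h) = 56 (n(y, h) = 2 + 54 = 56)
B(x) = 23 (B(x) = 23 + 0 = 23)
B(-221) - n(128, o(14)) = 23 - 1*56 = 23 - 56 = -33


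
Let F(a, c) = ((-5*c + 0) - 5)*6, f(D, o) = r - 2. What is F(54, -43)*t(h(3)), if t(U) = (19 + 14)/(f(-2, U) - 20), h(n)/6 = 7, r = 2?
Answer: -2079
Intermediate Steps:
f(D, o) = 0 (f(D, o) = 2 - 2 = 0)
h(n) = 42 (h(n) = 6*7 = 42)
F(a, c) = -30 - 30*c (F(a, c) = (-5*c - 5)*6 = (-5 - 5*c)*6 = -30 - 30*c)
t(U) = -33/20 (t(U) = (19 + 14)/(0 - 20) = 33/(-20) = 33*(-1/20) = -33/20)
F(54, -43)*t(h(3)) = (-30 - 30*(-43))*(-33/20) = (-30 + 1290)*(-33/20) = 1260*(-33/20) = -2079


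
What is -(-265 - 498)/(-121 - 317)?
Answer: -763/438 ≈ -1.7420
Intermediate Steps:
-(-265 - 498)/(-121 - 317) = -(-763)/(-438) = -(-763)*(-1)/438 = -1*763/438 = -763/438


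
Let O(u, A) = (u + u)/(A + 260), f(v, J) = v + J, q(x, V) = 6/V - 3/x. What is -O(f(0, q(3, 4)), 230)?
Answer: -1/490 ≈ -0.0020408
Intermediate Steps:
q(x, V) = -3/x + 6/V
f(v, J) = J + v
O(u, A) = 2*u/(260 + A) (O(u, A) = (2*u)/(260 + A) = 2*u/(260 + A))
-O(f(0, q(3, 4)), 230) = -2*((-3/3 + 6/4) + 0)/(260 + 230) = -2*((-3*⅓ + 6*(¼)) + 0)/490 = -2*((-1 + 3/2) + 0)/490 = -2*(½ + 0)/490 = -2/(2*490) = -1*1/490 = -1/490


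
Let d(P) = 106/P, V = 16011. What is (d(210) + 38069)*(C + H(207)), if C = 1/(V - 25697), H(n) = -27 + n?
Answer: 3484602559871/508515 ≈ 6.8525e+6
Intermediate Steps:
C = -1/9686 (C = 1/(16011 - 25697) = 1/(-9686) = -1/9686 ≈ -0.00010324)
(d(210) + 38069)*(C + H(207)) = (106/210 + 38069)*(-1/9686 + (-27 + 207)) = (106*(1/210) + 38069)*(-1/9686 + 180) = (53/105 + 38069)*(1743479/9686) = (3997298/105)*(1743479/9686) = 3484602559871/508515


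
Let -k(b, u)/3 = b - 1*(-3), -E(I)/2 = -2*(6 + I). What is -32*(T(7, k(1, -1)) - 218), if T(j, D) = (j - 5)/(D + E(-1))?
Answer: 6968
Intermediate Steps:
E(I) = 24 + 4*I (E(I) = -(-4)*(6 + I) = -2*(-12 - 2*I) = 24 + 4*I)
k(b, u) = -9 - 3*b (k(b, u) = -3*(b - 1*(-3)) = -3*(b + 3) = -3*(3 + b) = -9 - 3*b)
T(j, D) = (-5 + j)/(20 + D) (T(j, D) = (j - 5)/(D + (24 + 4*(-1))) = (-5 + j)/(D + (24 - 4)) = (-5 + j)/(D + 20) = (-5 + j)/(20 + D))
-32*(T(7, k(1, -1)) - 218) = -32*((-5 + 7)/(20 + (-9 - 3*1)) - 218) = -32*(2/(20 + (-9 - 3)) - 218) = -32*(2/(20 - 12) - 218) = -32*(2/8 - 218) = -32*((⅛)*2 - 218) = -32*(¼ - 218) = -32*(-871/4) = 6968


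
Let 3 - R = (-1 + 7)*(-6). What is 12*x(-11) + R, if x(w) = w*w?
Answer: 1491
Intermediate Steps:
R = 39 (R = 3 - (-1 + 7)*(-6) = 3 - 6*(-6) = 3 - 1*(-36) = 3 + 36 = 39)
x(w) = w²
12*x(-11) + R = 12*(-11)² + 39 = 12*121 + 39 = 1452 + 39 = 1491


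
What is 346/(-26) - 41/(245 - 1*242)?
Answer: -1052/39 ≈ -26.974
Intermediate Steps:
346/(-26) - 41/(245 - 1*242) = 346*(-1/26) - 41/(245 - 242) = -173/13 - 41/3 = -1052/39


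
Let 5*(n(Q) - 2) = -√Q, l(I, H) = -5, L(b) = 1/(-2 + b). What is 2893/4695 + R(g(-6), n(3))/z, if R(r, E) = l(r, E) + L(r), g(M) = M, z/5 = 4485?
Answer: 11529149/18717400 ≈ 0.61596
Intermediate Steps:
z = 22425 (z = 5*4485 = 22425)
n(Q) = 2 - √Q/5 (n(Q) = 2 + (-√Q)/5 = 2 - √Q/5)
R(r, E) = -5 + 1/(-2 + r)
2893/4695 + R(g(-6), n(3))/z = 2893/4695 + ((11 - 5*(-6))/(-2 - 6))/22425 = 2893*(1/4695) + ((11 + 30)/(-8))*(1/22425) = 2893/4695 - ⅛*41*(1/22425) = 2893/4695 - 41/8*1/22425 = 2893/4695 - 41/179400 = 11529149/18717400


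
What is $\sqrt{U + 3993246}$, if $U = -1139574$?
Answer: $2 \sqrt{713418} \approx 1689.3$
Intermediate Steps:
$\sqrt{U + 3993246} = \sqrt{-1139574 + 3993246} = \sqrt{2853672} = 2 \sqrt{713418}$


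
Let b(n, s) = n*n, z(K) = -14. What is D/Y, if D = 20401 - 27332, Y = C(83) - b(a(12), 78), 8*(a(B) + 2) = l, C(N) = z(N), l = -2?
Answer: 110896/305 ≈ 363.59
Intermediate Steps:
C(N) = -14
a(B) = -9/4 (a(B) = -2 + (⅛)*(-2) = -2 - ¼ = -9/4)
b(n, s) = n²
Y = -305/16 (Y = -14 - (-9/4)² = -14 - 1*81/16 = -14 - 81/16 = -305/16 ≈ -19.063)
D = -6931
D/Y = -6931/(-305/16) = -6931*(-16/305) = 110896/305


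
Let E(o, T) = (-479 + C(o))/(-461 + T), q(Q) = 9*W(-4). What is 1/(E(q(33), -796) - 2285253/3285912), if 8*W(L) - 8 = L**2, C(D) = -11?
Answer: -1376797128/420822047 ≈ -3.2717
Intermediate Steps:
W(L) = 1 + L**2/8
q(Q) = 27 (q(Q) = 9*(1 + (1/8)*(-4)**2) = 9*(1 + (1/8)*16) = 9*(1 + 2) = 9*3 = 27)
E(o, T) = -490/(-461 + T) (E(o, T) = (-479 - 11)/(-461 + T) = -490/(-461 + T))
1/(E(q(33), -796) - 2285253/3285912) = 1/(-490/(-461 - 796) - 2285253/3285912) = 1/(-490/(-1257) - 2285253*1/3285912) = 1/(-490*(-1/1257) - 761751/1095304) = 1/(490/1257 - 761751/1095304) = 1/(-420822047/1376797128) = -1376797128/420822047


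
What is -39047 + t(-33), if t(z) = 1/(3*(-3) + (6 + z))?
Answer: -1405693/36 ≈ -39047.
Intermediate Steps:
t(z) = 1/(-3 + z) (t(z) = 1/(-9 + (6 + z)) = 1/(-3 + z))
-39047 + t(-33) = -39047 + 1/(-3 - 33) = -39047 + 1/(-36) = -39047 - 1/36 = -1405693/36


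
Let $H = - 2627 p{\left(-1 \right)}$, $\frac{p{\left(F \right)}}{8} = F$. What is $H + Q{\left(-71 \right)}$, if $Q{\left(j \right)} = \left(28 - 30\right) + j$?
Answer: $20943$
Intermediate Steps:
$Q{\left(j \right)} = -2 + j$
$p{\left(F \right)} = 8 F$
$H = 21016$ ($H = - 2627 \cdot 8 \left(-1\right) = \left(-2627\right) \left(-8\right) = 21016$)
$H + Q{\left(-71 \right)} = 21016 - 73 = 20943$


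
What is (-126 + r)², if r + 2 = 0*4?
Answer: 16384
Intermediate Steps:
r = -2 (r = -2 + 0*4 = -2 + 0 = -2)
(-126 + r)² = (-126 - 2)² = (-128)² = 16384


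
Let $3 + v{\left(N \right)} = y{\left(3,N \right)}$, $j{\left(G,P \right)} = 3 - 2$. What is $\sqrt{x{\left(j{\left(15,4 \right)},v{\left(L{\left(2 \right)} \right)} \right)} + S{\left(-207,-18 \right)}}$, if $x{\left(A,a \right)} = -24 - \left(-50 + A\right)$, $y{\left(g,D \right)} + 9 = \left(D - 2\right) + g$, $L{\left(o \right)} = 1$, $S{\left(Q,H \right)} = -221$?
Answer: $14 i \approx 14.0 i$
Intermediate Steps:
$j{\left(G,P \right)} = 1$ ($j{\left(G,P \right)} = 3 - 2 = 1$)
$y{\left(g,D \right)} = -11 + D + g$ ($y{\left(g,D \right)} = -9 + \left(\left(D - 2\right) + g\right) = -9 + \left(\left(-2 + D\right) + g\right) = -9 + \left(-2 + D + g\right) = -11 + D + g$)
$v{\left(N \right)} = -11 + N$ ($v{\left(N \right)} = -3 + \left(-11 + N + 3\right) = -3 + \left(-8 + N\right) = -11 + N$)
$x{\left(A,a \right)} = 26 - A$
$\sqrt{x{\left(j{\left(15,4 \right)},v{\left(L{\left(2 \right)} \right)} \right)} + S{\left(-207,-18 \right)}} = \sqrt{\left(26 - 1\right) - 221} = \sqrt{25 - 221} = \sqrt{-196} = 14 i$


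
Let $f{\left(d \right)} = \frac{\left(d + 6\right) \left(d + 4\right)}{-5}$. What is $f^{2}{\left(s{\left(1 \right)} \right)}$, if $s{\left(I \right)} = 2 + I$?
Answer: $\frac{3969}{25} \approx 158.76$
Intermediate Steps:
$f{\left(d \right)} = - \frac{\left(4 + d\right) \left(6 + d\right)}{5}$ ($f{\left(d \right)} = \left(6 + d\right) \left(4 + d\right) \left(- \frac{1}{5}\right) = \left(4 + d\right) \left(6 + d\right) \left(- \frac{1}{5}\right) = - \frac{\left(4 + d\right) \left(6 + d\right)}{5}$)
$f^{2}{\left(s{\left(1 \right)} \right)} = \left(- \frac{24}{5} - 2 \left(2 + 1\right) - \frac{\left(2 + 1\right)^{2}}{5}\right)^{2} = \left(- \frac{24}{5} - 6 - \frac{3^{2}}{5}\right)^{2} = \left(- \frac{24}{5} - 6 - \frac{9}{5}\right)^{2} = \left(- \frac{63}{5}\right)^{2} = \frac{3969}{25}$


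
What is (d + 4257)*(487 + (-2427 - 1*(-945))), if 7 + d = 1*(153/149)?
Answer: -630235985/149 ≈ -4.2298e+6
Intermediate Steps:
d = -890/149 (d = -7 + 1*(153/149) = -7 + 153/149 = -890/149 ≈ -5.9732)
(d + 4257)*(487 + (-2427 - 1*(-945))) = (-890/149 + 4257)*(487 + (-2427 - 1*(-945))) = 633403*(487 + (-2427 + 945))/149 = 633403*(487 - 1482)/149 = (633403/149)*(-995) = -630235985/149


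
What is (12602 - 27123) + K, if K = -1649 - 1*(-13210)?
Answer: -2960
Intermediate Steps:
K = 11561 (K = -1649 + 13210 = 11561)
(12602 - 27123) + K = (12602 - 27123) + 11561 = -14521 + 11561 = -2960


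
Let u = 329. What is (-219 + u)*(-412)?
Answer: -45320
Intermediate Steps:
(-219 + u)*(-412) = (-219 + 329)*(-412) = 110*(-412) = -45320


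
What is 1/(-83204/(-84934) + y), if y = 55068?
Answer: 42467/2338614358 ≈ 1.8159e-5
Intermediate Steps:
1/(-83204/(-84934) + y) = 1/(-83204/(-84934) + 55068) = 1/(-83204*(-1/84934) + 55068) = 1/(41602/42467 + 55068) = 1/(2338614358/42467) = 42467/2338614358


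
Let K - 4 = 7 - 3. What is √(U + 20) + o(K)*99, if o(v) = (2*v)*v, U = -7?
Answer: 12672 + √13 ≈ 12676.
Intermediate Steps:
K = 8 (K = 4 + (7 - 3) = 4 + 4 = 8)
o(v) = 2*v²
√(U + 20) + o(K)*99 = √(-7 + 20) + (2*8²)*99 = √13 + (2*64)*99 = √13 + 128*99 = √13 + 12672 = 12672 + √13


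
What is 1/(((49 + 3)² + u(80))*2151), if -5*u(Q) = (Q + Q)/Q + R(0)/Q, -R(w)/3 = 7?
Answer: 400/2326222611 ≈ 1.7195e-7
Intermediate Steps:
R(w) = -21 (R(w) = -3*7 = -21)
u(Q) = -⅖ + 21/(5*Q) (u(Q) = -((Q + Q)/Q - 21/Q)/5 = -((2*Q)/Q - 21/Q)/5 = -(2 - 21/Q)/5 = -⅖ + 21/(5*Q))
1/(((49 + 3)² + u(80))*2151) = 1/(((49 + 3)² + (⅕)*(21 - 2*80)/80)*2151) = (1/2151)/(52² + (⅕)*(1/80)*(21 - 160)) = (1/2151)/(2704 + (⅕)*(1/80)*(-139)) = (1/2151)/(2704 - 139/400) = (1/2151)/(1081461/400) = (400/1081461)*(1/2151) = 400/2326222611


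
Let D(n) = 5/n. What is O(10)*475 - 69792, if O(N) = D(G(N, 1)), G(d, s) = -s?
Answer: -72167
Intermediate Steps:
O(N) = -5 (O(N) = 5/((-1*1)) = 5/(-1) = 5*(-1) = -5)
O(10)*475 - 69792 = -5*475 - 69792 = -2375 - 69792 = -72167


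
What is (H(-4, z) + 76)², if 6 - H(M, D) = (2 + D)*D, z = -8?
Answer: 1156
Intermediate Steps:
H(M, D) = 6 - D*(2 + D) (H(M, D) = 6 - (2 + D)*D = 6 - D*(2 + D))
(H(-4, z) + 76)² = ((6 - 1*(-8)² - 2*(-8)) + 76)² = ((6 - 1*64 + 16) + 76)² = ((6 - 64 + 16) + 76)² = (-42 + 76)² = 34² = 1156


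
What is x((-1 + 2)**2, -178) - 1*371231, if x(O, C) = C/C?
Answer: -371230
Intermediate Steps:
x(O, C) = 1
x((-1 + 2)**2, -178) - 1*371231 = 1 - 1*371231 = 1 - 371231 = -371230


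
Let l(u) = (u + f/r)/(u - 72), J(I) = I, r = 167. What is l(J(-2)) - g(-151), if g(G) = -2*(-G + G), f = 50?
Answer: 142/6179 ≈ 0.022981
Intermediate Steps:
l(u) = (50/167 + u)/(-72 + u) (l(u) = (u + 50/167)/(u - 72) = (u + 50*(1/167))/(-72 + u) = (u + 50/167)/(-72 + u) = (50/167 + u)/(-72 + u))
g(G) = 0 (g(G) = -2*0 = 0)
l(J(-2)) - g(-151) = (50/167 - 2)/(-72 - 2) - 1*0 = -284/167/(-74) + 0 = -1/74*(-284/167) + 0 = 142/6179 + 0 = 142/6179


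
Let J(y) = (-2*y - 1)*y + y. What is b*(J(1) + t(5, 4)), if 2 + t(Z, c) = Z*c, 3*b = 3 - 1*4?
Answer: -16/3 ≈ -5.3333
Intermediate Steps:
b = -⅓ (b = (3 - 1*4)/3 = (3 - 4)/3 = (⅓)*(-1) = -⅓ ≈ -0.33333)
t(Z, c) = -2 + Z*c
J(y) = y + y*(-1 - 2*y) (J(y) = (-1 - 2*y)*y + y = y*(-1 - 2*y) + y = y + y*(-1 - 2*y))
b*(J(1) + t(5, 4)) = -(-2*1² + (-2 + 5*4))/3 = -(-2*1 + (-2 + 20))/3 = -(-2 + 18)/3 = -⅓*16 = -16/3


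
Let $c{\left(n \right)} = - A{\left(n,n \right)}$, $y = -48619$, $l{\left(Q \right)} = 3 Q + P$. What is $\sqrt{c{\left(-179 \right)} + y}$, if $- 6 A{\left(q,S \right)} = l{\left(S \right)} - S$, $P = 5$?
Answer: $\frac{i \sqrt{1752402}}{6} \approx 220.63 i$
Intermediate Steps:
$l{\left(Q \right)} = 5 + 3 Q$ ($l{\left(Q \right)} = 3 Q + 5 = 5 + 3 Q$)
$A{\left(q,S \right)} = - \frac{5}{6} - \frac{S}{3}$ ($A{\left(q,S \right)} = - \frac{\left(5 + 3 S\right) - S}{6} = - \frac{5 + 2 S}{6} = - \frac{5}{6} - \frac{S}{3}$)
$c{\left(n \right)} = \frac{5}{6} + \frac{n}{3}$ ($c{\left(n \right)} = - (- \frac{5}{6} - \frac{n}{3}) = \frac{5}{6} + \frac{n}{3}$)
$\sqrt{c{\left(-179 \right)} + y} = \sqrt{\left(\frac{5}{6} + \frac{1}{3} \left(-179\right)\right) - 48619} = \sqrt{\left(\frac{5}{6} - \frac{179}{3}\right) - 48619} = \sqrt{- \frac{353}{6} - 48619} = \sqrt{- \frac{292067}{6}} = \frac{i \sqrt{1752402}}{6}$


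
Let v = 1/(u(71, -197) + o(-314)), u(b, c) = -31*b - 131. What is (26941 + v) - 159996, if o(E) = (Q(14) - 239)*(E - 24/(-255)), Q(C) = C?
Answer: -154482975513/1161046 ≈ -1.3306e+5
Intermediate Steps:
u(b, c) = -131 - 31*b
o(E) = -360/17 - 225*E (o(E) = (14 - 239)*(E - 24/(-255)) = -225*(E - 24*(-1/255)) = -225*(E + 8/85) = -225*(8/85 + E) = -360/17 - 225*E)
v = 17/1161046 (v = 1/((-131 - 31*71) + (-360/17 - 225*(-314))) = 1/((-131 - 2201) + (-360/17 + 70650)) = 1/(-2332 + 1200690/17) = 1/(1161046/17) = 17/1161046 ≈ 1.4642e-5)
(26941 + v) - 159996 = (26941 + 17/1161046) - 159996 = 31279740303/1161046 - 159996 = -154482975513/1161046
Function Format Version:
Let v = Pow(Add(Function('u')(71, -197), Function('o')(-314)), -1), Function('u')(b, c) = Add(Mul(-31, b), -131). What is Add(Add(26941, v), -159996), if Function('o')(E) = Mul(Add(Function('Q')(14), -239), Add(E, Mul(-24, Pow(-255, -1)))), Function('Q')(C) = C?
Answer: Rational(-154482975513, 1161046) ≈ -1.3306e+5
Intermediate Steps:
Function('u')(b, c) = Add(-131, Mul(-31, b))
Function('o')(E) = Add(Rational(-360, 17), Mul(-225, E)) (Function('o')(E) = Mul(Add(14, -239), Add(E, Mul(-24, Pow(-255, -1)))) = Mul(-225, Add(E, Mul(-24, Rational(-1, 255)))) = Mul(-225, Add(E, Rational(8, 85))) = Mul(-225, Add(Rational(8, 85), E)) = Add(Rational(-360, 17), Mul(-225, E)))
v = Rational(17, 1161046) (v = Pow(Add(Add(-131, Mul(-31, 71)), Add(Rational(-360, 17), Mul(-225, -314))), -1) = Pow(Add(Add(-131, -2201), Add(Rational(-360, 17), 70650)), -1) = Pow(Add(-2332, Rational(1200690, 17)), -1) = Pow(Rational(1161046, 17), -1) = Rational(17, 1161046) ≈ 1.4642e-5)
Add(Add(26941, v), -159996) = Add(Add(26941, Rational(17, 1161046)), -159996) = Add(Rational(31279740303, 1161046), -159996) = Rational(-154482975513, 1161046)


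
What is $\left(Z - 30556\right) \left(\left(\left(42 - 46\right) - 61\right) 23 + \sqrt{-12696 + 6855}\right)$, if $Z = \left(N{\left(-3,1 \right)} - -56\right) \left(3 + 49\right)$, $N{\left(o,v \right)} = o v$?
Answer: $41561000 - 83400 i \sqrt{649} \approx 4.1561 \cdot 10^{7} - 2.1247 \cdot 10^{6} i$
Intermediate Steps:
$Z = 2756$ ($Z = \left(\left(-3\right) 1 - -56\right) \left(3 + 49\right) = \left(-3 + 56\right) 52 = 53 \cdot 52 = 2756$)
$\left(Z - 30556\right) \left(\left(\left(42 - 46\right) - 61\right) 23 + \sqrt{-12696 + 6855}\right) = \left(2756 - 30556\right) \left(\left(\left(42 - 46\right) - 61\right) 23 + \sqrt{-12696 + 6855}\right) = - 27800 \left(\left(-4 - 61\right) 23 + \sqrt{-5841}\right) = - 27800 \left(\left(-65\right) 23 + 3 i \sqrt{649}\right) = - 27800 \left(-1495 + 3 i \sqrt{649}\right) = 41561000 - 83400 i \sqrt{649}$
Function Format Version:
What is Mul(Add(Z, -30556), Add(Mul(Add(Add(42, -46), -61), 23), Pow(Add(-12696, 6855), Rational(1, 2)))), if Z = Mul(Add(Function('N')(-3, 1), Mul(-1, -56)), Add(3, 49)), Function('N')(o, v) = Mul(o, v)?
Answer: Add(41561000, Mul(-83400, I, Pow(649, Rational(1, 2)))) ≈ Add(4.1561e+7, Mul(-2.1247e+6, I))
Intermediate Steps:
Z = 2756 (Z = Mul(Add(Mul(-3, 1), Mul(-1, -56)), Add(3, 49)) = Mul(Add(-3, 56), 52) = Mul(53, 52) = 2756)
Mul(Add(Z, -30556), Add(Mul(Add(Add(42, -46), -61), 23), Pow(Add(-12696, 6855), Rational(1, 2)))) = Mul(Add(2756, -30556), Add(Mul(Add(Add(42, -46), -61), 23), Pow(Add(-12696, 6855), Rational(1, 2)))) = Mul(-27800, Add(Mul(Add(-4, -61), 23), Pow(-5841, Rational(1, 2)))) = Mul(-27800, Add(Mul(-65, 23), Mul(3, I, Pow(649, Rational(1, 2))))) = Mul(-27800, Add(-1495, Mul(3, I, Pow(649, Rational(1, 2))))) = Add(41561000, Mul(-83400, I, Pow(649, Rational(1, 2))))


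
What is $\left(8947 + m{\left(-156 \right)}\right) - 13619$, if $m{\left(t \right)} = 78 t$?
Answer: $-16840$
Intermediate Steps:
$\left(8947 + m{\left(-156 \right)}\right) - 13619 = \left(8947 + 78 \left(-156\right)\right) - 13619 = \left(8947 - 12168\right) - 13619 = -3221 - 13619 = -16840$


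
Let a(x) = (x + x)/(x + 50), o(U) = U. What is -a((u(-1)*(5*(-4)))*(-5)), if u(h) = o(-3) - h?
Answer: -8/3 ≈ -2.6667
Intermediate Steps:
u(h) = -3 - h
a(x) = 2*x/(50 + x) (a(x) = (2*x)/(50 + x) = 2*x/(50 + x))
-a((u(-1)*(5*(-4)))*(-5)) = -2*((-3 - 1*(-1))*(5*(-4)))*(-5)/(50 + ((-3 - 1*(-1))*(5*(-4)))*(-5)) = -2*((-3 + 1)*(-20))*(-5)/(50 + ((-3 + 1)*(-20))*(-5)) = -2*-2*(-20)*(-5)/(50 - 2*(-20)*(-5)) = -2*40*(-5)/(50 + 40*(-5)) = -2*(-200)/(50 - 200) = -2*(-200)/(-150) = -2*(-200)*(-1)/150 = -1*8/3 = -8/3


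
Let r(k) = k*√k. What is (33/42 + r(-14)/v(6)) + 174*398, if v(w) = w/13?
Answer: 969539/14 - 91*I*√14/3 ≈ 69253.0 - 113.5*I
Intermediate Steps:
v(w) = w/13 (v(w) = w*(1/13) = w/13)
r(k) = k^(3/2)
(33/42 + r(-14)/v(6)) + 174*398 = (33/42 + (-14)^(3/2)/(((1/13)*6))) + 174*398 = (33*(1/42) + (-14*I*√14)/(6/13)) + 69252 = (11/14 - 14*I*√14*(13/6)) + 69252 = (11/14 - 91*I*√14/3) + 69252 = 969539/14 - 91*I*√14/3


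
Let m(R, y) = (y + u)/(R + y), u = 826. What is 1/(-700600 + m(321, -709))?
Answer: -388/271832917 ≈ -1.4273e-6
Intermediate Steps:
m(R, y) = (826 + y)/(R + y) (m(R, y) = (y + 826)/(R + y) = (826 + y)/(R + y))
1/(-700600 + m(321, -709)) = 1/(-700600 + (826 - 709)/(321 - 709)) = 1/(-700600 + 117/(-388)) = 1/(-700600 - 1/388*117) = 1/(-700600 - 117/388) = 1/(-271832917/388) = -388/271832917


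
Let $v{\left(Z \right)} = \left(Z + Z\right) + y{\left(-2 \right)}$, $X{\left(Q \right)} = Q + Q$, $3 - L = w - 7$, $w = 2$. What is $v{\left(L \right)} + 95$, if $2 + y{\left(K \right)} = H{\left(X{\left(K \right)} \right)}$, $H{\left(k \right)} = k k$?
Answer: $125$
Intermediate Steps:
$L = 8$ ($L = 3 - \left(2 - 7\right) = 3 - -5 = 3 + 5 = 8$)
$X{\left(Q \right)} = 2 Q$
$H{\left(k \right)} = k^{2}$
$y{\left(K \right)} = -2 + 4 K^{2}$ ($y{\left(K \right)} = -2 + \left(2 K\right)^{2} = -2 + 4 K^{2}$)
$v{\left(Z \right)} = 14 + 2 Z$ ($v{\left(Z \right)} = \left(Z + Z\right) - \left(2 - 4 \left(-2\right)^{2}\right) = 2 Z + \left(-2 + 4 \cdot 4\right) = 2 Z + \left(-2 + 16\right) = 2 Z + 14 = 14 + 2 Z$)
$v{\left(L \right)} + 95 = \left(14 + 2 \cdot 8\right) + 95 = \left(14 + 16\right) + 95 = 30 + 95 = 125$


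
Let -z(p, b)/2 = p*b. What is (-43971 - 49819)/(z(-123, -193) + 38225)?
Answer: 93790/9253 ≈ 10.136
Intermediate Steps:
z(p, b) = -2*b*p (z(p, b) = -2*p*b = -2*b*p)
(-43971 - 49819)/(z(-123, -193) + 38225) = (-43971 - 49819)/(-2*(-193)*(-123) + 38225) = -93790/(-47478 + 38225) = -93790/(-9253) = -93790*(-1/9253) = 93790/9253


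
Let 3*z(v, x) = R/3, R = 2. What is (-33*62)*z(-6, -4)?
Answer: -1364/3 ≈ -454.67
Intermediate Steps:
z(v, x) = 2/9 (z(v, x) = (2/3)/3 = (2*(⅓))/3 = (⅓)*(⅔) = 2/9)
(-33*62)*z(-6, -4) = -33*62*(2/9) = -2046*2/9 = -1364/3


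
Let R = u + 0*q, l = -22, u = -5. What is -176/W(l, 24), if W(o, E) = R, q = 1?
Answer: 176/5 ≈ 35.200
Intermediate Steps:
R = -5 (R = -5 + 0*1 = -5 + 0 = -5)
W(o, E) = -5
-176/W(l, 24) = -176/(-5) = -176*(-1/5) = 176/5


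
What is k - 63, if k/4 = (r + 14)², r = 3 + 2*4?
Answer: 2437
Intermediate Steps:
r = 11 (r = 3 + 8 = 11)
k = 2500 (k = 4*(11 + 14)² = 4*25² = 4*625 = 2500)
k - 63 = 2500 - 63 = 2437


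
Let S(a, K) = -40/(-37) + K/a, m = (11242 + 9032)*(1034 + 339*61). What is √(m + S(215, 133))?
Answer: 3*√3095259995430845/7955 ≈ 20981.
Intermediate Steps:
m = 440209362 (m = 20274*(1034 + 20679) = 20274*21713 = 440209362)
S(a, K) = 40/37 + K/a (S(a, K) = -40*(-1/37) + K/a = 40/37 + K/a)
√(m + S(215, 133)) = √(440209362 + (40/37 + 133/215)) = √(440209362 + 13521/7955) = √(3501865488231/7955) = 3*√3095259995430845/7955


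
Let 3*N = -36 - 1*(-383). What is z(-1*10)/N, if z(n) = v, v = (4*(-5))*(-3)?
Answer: 180/347 ≈ 0.51873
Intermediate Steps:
N = 347/3 (N = (-36 - 1*(-383))/3 = (-36 + 383)/3 = (⅓)*347 = 347/3 ≈ 115.67)
v = 60 (v = -20*(-3) = 60)
z(n) = 60
z(-1*10)/N = 60/(347/3) = 60*(3/347) = 180/347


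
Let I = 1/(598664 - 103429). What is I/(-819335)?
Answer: -1/405763368725 ≈ -2.4645e-12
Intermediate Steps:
I = 1/495235 ≈ 2.0192e-6
I/(-819335) = (1/495235)/(-819335) = (1/495235)*(-1/819335) = -1/405763368725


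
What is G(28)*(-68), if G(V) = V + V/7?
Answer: -2176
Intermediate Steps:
G(V) = 8*V/7 (G(V) = V + V*(1/7) = V + V/7 = 8*V/7)
G(28)*(-68) = ((8/7)*28)*(-68) = 32*(-68) = -2176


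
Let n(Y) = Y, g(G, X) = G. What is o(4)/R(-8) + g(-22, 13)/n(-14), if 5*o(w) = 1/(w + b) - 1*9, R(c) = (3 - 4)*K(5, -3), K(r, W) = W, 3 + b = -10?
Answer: 911/945 ≈ 0.96402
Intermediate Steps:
b = -13 (b = -3 - 10 = -13)
R(c) = 3 (R(c) = (3 - 4)*(-3) = -1*(-3) = 3)
o(w) = -9/5 + 1/(5*(-13 + w)) (o(w) = (1/(w - 13) - 1*9)/5 = (1/(-13 + w) - 9)/5 = (-9 + 1/(-13 + w))/5 = -9/5 + 1/(5*(-13 + w)))
o(4)/R(-8) + g(-22, 13)/n(-14) = ((118 - 9*4)/(5*(-13 + 4)))/3 - 22/(-14) = ((⅕)*(118 - 36)/(-9))*(⅓) - 22*(-1/14) = ((⅕)*(-⅑)*82)*(⅓) + 11/7 = -82/45*⅓ + 11/7 = -82/135 + 11/7 = 911/945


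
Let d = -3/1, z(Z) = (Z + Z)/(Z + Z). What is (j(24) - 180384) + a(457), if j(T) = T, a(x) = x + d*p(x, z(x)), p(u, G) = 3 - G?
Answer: -179909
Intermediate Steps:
z(Z) = 1 (z(Z) = (2*Z)/((2*Z)) = (2*Z)*(1/(2*Z)) = 1)
d = -3 (d = -3*1 = -3)
a(x) = -6 + x (a(x) = x - 3*(3 - 1*1) = x - 3*(3 - 1) = x - 3*2 = x - 6 = -6 + x)
(j(24) - 180384) + a(457) = (24 - 180384) + (-6 + 457) = -180360 + 451 = -179909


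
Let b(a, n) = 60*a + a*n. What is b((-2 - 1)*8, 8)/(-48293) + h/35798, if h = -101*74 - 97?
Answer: -43886281/246970402 ≈ -0.17770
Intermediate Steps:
h = -7571 (h = -7474 - 97 = -7571)
b((-2 - 1)*8, 8)/(-48293) + h/35798 = (((-2 - 1)*8)*(60 + 8))/(-48293) - 7571/35798 = (-3*8*68)*(-1/48293) - 7571*1/35798 = -24*68*(-1/48293) - 7571/35798 = -1632*(-1/48293) - 7571/35798 = 1632/48293 - 7571/35798 = -43886281/246970402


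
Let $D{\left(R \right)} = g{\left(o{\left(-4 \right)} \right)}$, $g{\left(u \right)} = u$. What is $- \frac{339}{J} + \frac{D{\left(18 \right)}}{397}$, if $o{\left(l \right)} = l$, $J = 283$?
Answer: $- \frac{135715}{112351} \approx -1.208$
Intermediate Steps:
$D{\left(R \right)} = -4$
$- \frac{339}{J} + \frac{D{\left(18 \right)}}{397} = - \frac{339}{283} - \frac{4}{397} = - \frac{135715}{112351}$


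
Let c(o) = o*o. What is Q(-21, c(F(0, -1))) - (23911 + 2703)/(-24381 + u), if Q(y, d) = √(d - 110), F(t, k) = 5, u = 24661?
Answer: -1901/20 + I*√85 ≈ -95.05 + 9.2195*I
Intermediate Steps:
c(o) = o²
Q(y, d) = √(-110 + d)
Q(-21, c(F(0, -1))) - (23911 + 2703)/(-24381 + u) = √(-110 + 5²) - (23911 + 2703)/(-24381 + 24661) = √(-110 + 25) - 26614/280 = √(-85) - 26614/280 = I*√85 - 1*1901/20 = I*√85 - 1901/20 = -1901/20 + I*√85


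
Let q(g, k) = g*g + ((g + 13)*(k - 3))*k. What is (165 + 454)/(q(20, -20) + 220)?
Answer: 619/15800 ≈ 0.039177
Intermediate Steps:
q(g, k) = g² + k*(-3 + k)*(13 + g) (q(g, k) = g² + ((13 + g)*(-3 + k))*k = g² + ((-3 + k)*(13 + g))*k = g² + k*(-3 + k)*(13 + g))
(165 + 454)/(q(20, -20) + 220) = (165 + 454)/((20² - 39*(-20) + 13*(-20)² + 20*(-20)² - 3*20*(-20)) + 220) = 619/((400 + 780 + 13*400 + 20*400 + 1200) + 220) = 619/((400 + 780 + 5200 + 8000 + 1200) + 220) = 619/(15580 + 220) = 619/15800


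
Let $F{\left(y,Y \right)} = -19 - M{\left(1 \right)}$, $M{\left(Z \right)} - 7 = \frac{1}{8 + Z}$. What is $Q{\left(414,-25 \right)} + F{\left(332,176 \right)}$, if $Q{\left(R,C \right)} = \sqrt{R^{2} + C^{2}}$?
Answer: $- \frac{235}{9} + \sqrt{172021} \approx 388.64$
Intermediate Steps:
$M{\left(Z \right)} = 7 + \frac{1}{8 + Z}$
$Q{\left(R,C \right)} = \sqrt{C^{2} + R^{2}}$
$F{\left(y,Y \right)} = - \frac{235}{9}$ ($F{\left(y,Y \right)} = -19 - \frac{57 + 7 \cdot 1}{8 + 1} = -19 - \frac{57 + 7}{9} = -19 - \frac{1}{9} \cdot 64 = -19 - \frac{64}{9} = - \frac{235}{9}$)
$Q{\left(414,-25 \right)} + F{\left(332,176 \right)} = \sqrt{\left(-25\right)^{2} + 414^{2}} - \frac{235}{9} = \sqrt{625 + 171396} - \frac{235}{9} = \sqrt{172021} - \frac{235}{9} = - \frac{235}{9} + \sqrt{172021}$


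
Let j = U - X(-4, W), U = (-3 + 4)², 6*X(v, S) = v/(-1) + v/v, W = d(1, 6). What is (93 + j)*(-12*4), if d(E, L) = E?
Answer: -4472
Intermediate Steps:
W = 1
X(v, S) = ⅙ - v/6 (X(v, S) = (v/(-1) + v/v)/6 = (v*(-1) + 1)/6 = (-v + 1)/6 = (1 - v)/6 = ⅙ - v/6)
U = 1 (U = 1² = 1)
j = ⅙ (j = 1 - (⅙ - ⅙*(-4)) = 1 - (⅙ + ⅔) = 1 - 1*⅚ = 1 - ⅚ = ⅙ ≈ 0.16667)
(93 + j)*(-12*4) = (93 + ⅙)*(-12*4) = (559/6)*(-48) = -4472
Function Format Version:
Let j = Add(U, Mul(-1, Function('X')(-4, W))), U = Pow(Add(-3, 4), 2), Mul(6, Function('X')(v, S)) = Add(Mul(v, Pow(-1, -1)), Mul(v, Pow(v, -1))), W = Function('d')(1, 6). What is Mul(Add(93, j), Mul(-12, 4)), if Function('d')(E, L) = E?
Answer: -4472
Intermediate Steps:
W = 1
Function('X')(v, S) = Add(Rational(1, 6), Mul(Rational(-1, 6), v)) (Function('X')(v, S) = Mul(Rational(1, 6), Add(Mul(v, Pow(-1, -1)), Mul(v, Pow(v, -1)))) = Mul(Rational(1, 6), Add(Mul(v, -1), 1)) = Mul(Rational(1, 6), Add(Mul(-1, v), 1)) = Mul(Rational(1, 6), Add(1, Mul(-1, v))) = Add(Rational(1, 6), Mul(Rational(-1, 6), v)))
U = 1 (U = Pow(1, 2) = 1)
j = Rational(1, 6) (j = Add(1, Mul(-1, Add(Rational(1, 6), Mul(Rational(-1, 6), -4)))) = Add(1, Mul(-1, Add(Rational(1, 6), Rational(2, 3)))) = Add(1, Mul(-1, Rational(5, 6))) = Add(1, Rational(-5, 6)) = Rational(1, 6) ≈ 0.16667)
Mul(Add(93, j), Mul(-12, 4)) = Mul(Add(93, Rational(1, 6)), Mul(-12, 4)) = Mul(Rational(559, 6), -48) = -4472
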